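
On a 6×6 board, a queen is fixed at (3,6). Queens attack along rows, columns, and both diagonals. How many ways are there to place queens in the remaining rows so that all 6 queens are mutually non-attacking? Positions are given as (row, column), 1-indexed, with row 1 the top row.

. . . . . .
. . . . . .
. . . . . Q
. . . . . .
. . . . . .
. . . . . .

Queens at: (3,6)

Branch on row 1: col 1 → 0; col 2 → 1; col 3 → 0; col 5 → 0.
Sum: 0 + 1 + 0 + 0 = 1.

1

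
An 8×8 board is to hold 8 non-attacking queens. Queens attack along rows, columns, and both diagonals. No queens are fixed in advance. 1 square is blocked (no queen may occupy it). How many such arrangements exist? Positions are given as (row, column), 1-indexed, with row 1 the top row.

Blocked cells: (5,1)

74

Branch on row 1: col 1 → 4; col 2 → 5; col 3 → 12; col 4 → 13; col 5 → 18; col 6 → 12; col 7 → 7; col 8 → 3.
Sum: 4 + 5 + 12 + 13 + 18 + 12 + 7 + 3 = 74.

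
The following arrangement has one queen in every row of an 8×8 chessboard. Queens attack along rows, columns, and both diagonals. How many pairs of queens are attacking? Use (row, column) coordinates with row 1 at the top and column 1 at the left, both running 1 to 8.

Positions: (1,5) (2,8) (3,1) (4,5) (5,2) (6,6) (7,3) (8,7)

2

Same column: (1,5)–(4,5) (column 5).
Same diagonal: (2,8)–(7,3) (|2−7| = |8−3| = 5).
Total attacking pairs: 2.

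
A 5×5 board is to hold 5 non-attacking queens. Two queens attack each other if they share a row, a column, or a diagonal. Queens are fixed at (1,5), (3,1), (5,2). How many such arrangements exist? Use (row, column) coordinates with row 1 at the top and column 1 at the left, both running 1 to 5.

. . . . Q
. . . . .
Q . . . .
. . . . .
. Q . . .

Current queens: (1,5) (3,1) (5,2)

Branch on row 2: col 3 → 1.
Sum: 1 = 1.

1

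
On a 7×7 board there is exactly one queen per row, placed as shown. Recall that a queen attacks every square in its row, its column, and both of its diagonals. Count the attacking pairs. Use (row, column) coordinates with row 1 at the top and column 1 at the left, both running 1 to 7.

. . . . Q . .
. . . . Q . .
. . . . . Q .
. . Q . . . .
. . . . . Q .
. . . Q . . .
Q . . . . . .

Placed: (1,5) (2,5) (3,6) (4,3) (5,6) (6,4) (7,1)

Same column: (1,5)–(2,5) (column 5); (3,6)–(5,6) (column 6).
Same diagonal: (2,5)–(3,6) (|2−3| = |5−6| = 1); (2,5)–(4,3) (|2−4| = |5−3| = 2).
Total attacking pairs: 4.

4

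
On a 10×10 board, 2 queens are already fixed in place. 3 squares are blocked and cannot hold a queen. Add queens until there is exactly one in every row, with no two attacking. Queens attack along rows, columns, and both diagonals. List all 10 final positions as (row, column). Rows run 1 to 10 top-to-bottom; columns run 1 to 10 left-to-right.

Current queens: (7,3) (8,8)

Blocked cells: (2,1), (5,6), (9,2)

(1,7) (2,4) (3,10) (4,5) (5,9) (6,1) (7,3) (8,8) (9,6) (10,2)

Row 1: attacked by (7,3)→{3,9}; (8,8)→{1,8}. Safe: 2, 4, 5, 6, 7, 10. Place at column 7.
Row 2: attacked by (1,7)→{6,7,8}; (7,3)→{3,8}; (8,8)→{2,8}. Blocked: 1. Safe: 4, 5, 9, 10. Place at column 4.
Row 3: attacked by (1,7)→{5,7,9}; (2,4)→{3,4,5}; (7,3)→{3,7}; (8,8)→{3,8}. Safe: 1, 2, 6, 10. Place at column 10.
Row 4: attacked by (1,7)→{4,7,10}; (2,4)→{2,4,6}; (3,10)→{9,10}; (7,3)→{3,6}; (8,8)→{4,8}. Safe: 1, 5. Place at column 5.
Row 5: attacked by (1,7)→{3,7}; (2,4)→{1,4,7}; (3,10)→{8,10}; (4,5)→{4,5,6}; (7,3)→{1,3,5}; (8,8)→{5,8}. Blocked: 6. Safe: 2, 9. Place at column 9.
Row 6: attacked by (1,7)→{2,7}; (2,4)→{4,8}; (3,10)→{7,10}; (4,5)→{3,5,7}; (5,9)→{8,9,10}; (7,3)→{2,3,4}; (8,8)→{6,8,10}. Safe: 1. Place at column 1.
Row 9: attacked by (1,7)→{7}; (2,4)→{4}; (3,10)→{4,10}; (4,5)→{5,10}; (5,9)→{5,9}; (6,1)→{1,4}; (7,3)→{1,3,5}; (8,8)→{7,8,9}. Blocked: 2. Safe: 6. Place at column 6.
Row 10: attacked by (1,7)→{7}; (2,4)→{4}; (3,10)→{3,10}; (4,5)→{5}; (5,9)→{4,9}; (6,1)→{1,5}; (7,3)→{3,6}; (8,8)→{6,8,10}; (9,6)→{5,6,7}. Safe: 2. Place at column 2.
Columns [7, 4, 10, 5, 9, 1, 3, 8, 6, 2], r−c [-6, -2, -7, -1, -4, 5, 4, 0, 3, 8], r+c [8, 6, 13, 9, 14, 7, 10, 16, 15, 12] are all distinct, so no two queens attack.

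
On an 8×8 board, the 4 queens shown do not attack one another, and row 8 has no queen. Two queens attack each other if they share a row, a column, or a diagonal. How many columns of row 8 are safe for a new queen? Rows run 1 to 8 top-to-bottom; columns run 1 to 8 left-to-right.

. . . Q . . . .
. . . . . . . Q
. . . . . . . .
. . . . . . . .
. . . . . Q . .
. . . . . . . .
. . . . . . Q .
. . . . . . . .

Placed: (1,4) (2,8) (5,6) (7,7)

2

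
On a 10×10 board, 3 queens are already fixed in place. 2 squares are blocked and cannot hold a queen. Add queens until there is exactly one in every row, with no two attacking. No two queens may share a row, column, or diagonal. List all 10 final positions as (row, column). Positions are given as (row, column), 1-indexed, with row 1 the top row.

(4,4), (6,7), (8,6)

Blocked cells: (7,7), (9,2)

(1,10) (2,8) (3,2) (4,4) (5,1) (6,7) (7,9) (8,6) (9,3) (10,5)

Row 1: attacked by (4,4)→{1,4,7}; (6,7)→{2,7}; (8,6)→{6}. Safe: 3, 5, 8, 9, 10. Place at column 10.
Row 2: attacked by (1,10)→{9,10}; (4,4)→{2,4,6}; (6,7)→{3,7}; (8,6)→{6}. Safe: 1, 5, 8. Place at column 8.
Row 3: attacked by (1,10)→{8,10}; (2,8)→{7,8,9}; (4,4)→{3,4,5}; (6,7)→{4,7,10}; (8,6)→{1,6}. Safe: 2. Place at column 2.
Row 5: attacked by (1,10)→{6,10}; (2,8)→{5,8}; (3,2)→{2,4}; (4,4)→{3,4,5}; (6,7)→{6,7,8}; (8,6)→{3,6,9}. Safe: 1. Place at column 1.
Row 7: attacked by (1,10)→{4,10}; (2,8)→{3,8}; (3,2)→{2,6}; (4,4)→{1,4,7}; (5,1)→{1,3}; (6,7)→{6,7,8}; (8,6)→{5,6,7}. Blocked: 7. Safe: 9. Place at column 9.
Row 9: attacked by (1,10)→{2,10}; (2,8)→{1,8}; (3,2)→{2,8}; (4,4)→{4,9}; (5,1)→{1,5}; (6,7)→{4,7,10}; (7,9)→{7,9}; (8,6)→{5,6,7}. Blocked: 2. Safe: 3. Place at column 3.
Row 10: attacked by (1,10)→{1,10}; (2,8)→{8}; (3,2)→{2,9}; (4,4)→{4,10}; (5,1)→{1,6}; (6,7)→{3,7}; (7,9)→{6,9}; (8,6)→{4,6,8}; (9,3)→{2,3,4}. Safe: 5. Place at column 5.
Columns [10, 8, 2, 4, 1, 7, 9, 6, 3, 5], r−c [-9, -6, 1, 0, 4, -1, -2, 2, 6, 5], r+c [11, 10, 5, 8, 6, 13, 16, 14, 12, 15] are all distinct, so no two queens attack.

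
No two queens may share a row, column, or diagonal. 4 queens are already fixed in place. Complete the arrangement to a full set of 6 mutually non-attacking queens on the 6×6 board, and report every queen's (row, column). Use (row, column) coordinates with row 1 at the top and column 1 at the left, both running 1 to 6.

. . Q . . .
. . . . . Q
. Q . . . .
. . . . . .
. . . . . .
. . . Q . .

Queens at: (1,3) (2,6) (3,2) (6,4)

(1,3) (2,6) (3,2) (4,5) (5,1) (6,4)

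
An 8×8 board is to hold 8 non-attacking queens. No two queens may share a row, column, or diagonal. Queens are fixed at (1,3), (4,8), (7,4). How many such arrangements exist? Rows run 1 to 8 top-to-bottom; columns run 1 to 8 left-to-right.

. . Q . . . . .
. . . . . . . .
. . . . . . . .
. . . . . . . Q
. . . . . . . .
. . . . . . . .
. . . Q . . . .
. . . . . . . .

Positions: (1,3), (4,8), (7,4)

Branch on row 2: col 1 → 0; col 5 → 1; col 7 → 1.
Sum: 0 + 1 + 1 = 2.

2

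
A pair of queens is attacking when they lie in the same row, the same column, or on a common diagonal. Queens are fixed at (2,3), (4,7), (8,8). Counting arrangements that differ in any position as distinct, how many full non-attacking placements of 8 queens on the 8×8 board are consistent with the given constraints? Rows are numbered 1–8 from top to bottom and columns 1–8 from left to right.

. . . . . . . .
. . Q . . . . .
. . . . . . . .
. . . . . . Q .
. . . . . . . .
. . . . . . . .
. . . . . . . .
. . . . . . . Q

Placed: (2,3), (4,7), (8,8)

1

Branch on row 1: col 5 → 0; col 6 → 1.
Sum: 0 + 1 = 1.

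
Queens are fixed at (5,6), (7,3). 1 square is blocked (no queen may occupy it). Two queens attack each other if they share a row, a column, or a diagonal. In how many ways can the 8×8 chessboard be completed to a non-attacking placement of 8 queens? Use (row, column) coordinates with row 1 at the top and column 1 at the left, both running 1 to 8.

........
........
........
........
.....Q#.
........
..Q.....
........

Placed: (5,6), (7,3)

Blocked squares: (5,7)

3

Branch on row 1: col 1 → 0; col 4 → 2; col 5 → 0; col 7 → 1; col 8 → 0.
Sum: 0 + 2 + 0 + 1 + 0 = 3.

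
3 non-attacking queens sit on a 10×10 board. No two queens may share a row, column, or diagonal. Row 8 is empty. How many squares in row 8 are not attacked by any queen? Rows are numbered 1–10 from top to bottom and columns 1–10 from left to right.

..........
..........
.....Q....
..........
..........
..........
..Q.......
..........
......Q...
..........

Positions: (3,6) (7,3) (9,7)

(3,6) attacks row 8 at column 6 and diagonals 1.
(7,3) attacks row 8 at column 3 and diagonals 2, 4.
(9,7) attacks row 8 at column 7 and diagonals 6, 8.
Attacked columns: {1, 2, 3, 4, 6, 7, 8}. Safe: {5, 9, 10}.

3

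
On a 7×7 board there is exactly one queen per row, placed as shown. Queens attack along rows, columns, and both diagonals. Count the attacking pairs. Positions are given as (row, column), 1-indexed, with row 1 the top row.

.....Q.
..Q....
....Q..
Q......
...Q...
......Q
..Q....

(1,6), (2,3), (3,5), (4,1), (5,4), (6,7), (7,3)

3

Same column: (2,3)–(7,3) (column 3).
Same diagonal: (2,3)–(4,1) (|2−4| = |3−1| = 2); (2,3)–(6,7) (|2−6| = |3−7| = 4).
Total attacking pairs: 3.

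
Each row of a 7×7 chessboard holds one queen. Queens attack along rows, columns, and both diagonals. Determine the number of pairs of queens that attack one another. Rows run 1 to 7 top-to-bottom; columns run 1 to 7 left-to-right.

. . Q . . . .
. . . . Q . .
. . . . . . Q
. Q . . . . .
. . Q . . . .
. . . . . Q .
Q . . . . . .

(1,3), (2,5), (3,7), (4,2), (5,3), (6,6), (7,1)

3

Same column: (1,3)–(5,3) (column 3).
Same diagonal: (4,2)–(5,3) (|4−5| = |2−3| = 1); (5,3)–(7,1) (|5−7| = |3−1| = 2).
Total attacking pairs: 3.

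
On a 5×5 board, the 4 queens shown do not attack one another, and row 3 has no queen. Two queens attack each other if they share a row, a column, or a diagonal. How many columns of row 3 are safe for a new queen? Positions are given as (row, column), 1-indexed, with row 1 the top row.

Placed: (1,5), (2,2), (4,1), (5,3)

(1,5) attacks row 3 at column 5 and diagonals 3.
(2,2) attacks row 3 at column 2 and diagonals 1, 3.
(4,1) attacks row 3 at column 1 and diagonals 2.
(5,3) attacks row 3 at column 3 and diagonals 1, 5.
Attacked columns: {1, 2, 3, 5}. Safe: {4}.

1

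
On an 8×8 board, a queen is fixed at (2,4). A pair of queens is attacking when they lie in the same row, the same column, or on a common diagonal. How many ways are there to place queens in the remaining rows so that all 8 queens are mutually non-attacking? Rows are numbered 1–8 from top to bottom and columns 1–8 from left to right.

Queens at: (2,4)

8

Branch on row 1: col 1 → 0; col 2 → 1; col 6 → 4; col 7 → 2; col 8 → 1.
Sum: 0 + 1 + 4 + 2 + 1 = 8.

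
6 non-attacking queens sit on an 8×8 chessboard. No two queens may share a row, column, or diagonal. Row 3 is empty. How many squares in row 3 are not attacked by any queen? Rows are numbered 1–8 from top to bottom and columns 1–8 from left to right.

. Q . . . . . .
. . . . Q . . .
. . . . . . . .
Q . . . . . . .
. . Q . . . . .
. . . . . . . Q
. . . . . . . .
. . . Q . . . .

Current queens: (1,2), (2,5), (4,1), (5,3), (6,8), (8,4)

1

(1,2) attacks row 3 at column 2 and diagonals 4.
(2,5) attacks row 3 at column 5 and diagonals 4, 6.
(4,1) attacks row 3 at column 1 and diagonals 2.
(5,3) attacks row 3 at column 3 and diagonals 1, 5.
(6,8) attacks row 3 at column 8 and diagonals 5.
(8,4) attacks row 3 at column 4.
Attacked columns: {1, 2, 3, 4, 5, 6, 8}. Safe: {7}.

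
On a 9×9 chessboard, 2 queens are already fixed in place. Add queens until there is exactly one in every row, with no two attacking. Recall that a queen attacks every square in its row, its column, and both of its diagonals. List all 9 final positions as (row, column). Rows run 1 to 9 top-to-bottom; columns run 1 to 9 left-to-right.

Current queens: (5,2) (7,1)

(1,3) (2,9) (3,6) (4,8) (5,2) (6,4) (7,1) (8,7) (9,5)

Row 1: attacked by (5,2)→{2,6}; (7,1)→{1,7}. Safe: 3, 4, 5, 8, 9. Place at column 3.
Row 2: attacked by (1,3)→{2,3,4}; (5,2)→{2,5}; (7,1)→{1,6}. Safe: 7, 8, 9. Place at column 9.
Row 3: attacked by (1,3)→{1,3,5}; (2,9)→{8,9}; (5,2)→{2,4}; (7,1)→{1,5}. Safe: 6, 7. Place at column 6.
Row 4: attacked by (1,3)→{3,6}; (2,9)→{7,9}; (3,6)→{5,6,7}; (5,2)→{1,2,3}; (7,1)→{1,4}. Safe: 8. Place at column 8.
Row 6: attacked by (1,3)→{3,8}; (2,9)→{5,9}; (3,6)→{3,6,9}; (4,8)→{6,8}; (5,2)→{1,2,3}; (7,1)→{1,2}. Safe: 4, 7. Place at column 4.
Row 8: attacked by (1,3)→{3}; (2,9)→{3,9}; (3,6)→{1,6}; (4,8)→{4,8}; (5,2)→{2,5}; (6,4)→{2,4,6}; (7,1)→{1,2}. Safe: 7. Place at column 7.
Row 9: attacked by (1,3)→{3}; (2,9)→{2,9}; (3,6)→{6}; (4,8)→{3,8}; (5,2)→{2,6}; (6,4)→{1,4,7}; (7,1)→{1,3}; (8,7)→{6,7,8}. Safe: 5. Place at column 5.
Columns [3, 9, 6, 8, 2, 4, 1, 7, 5], r−c [-2, -7, -3, -4, 3, 2, 6, 1, 4], r+c [4, 11, 9, 12, 7, 10, 8, 15, 14] are all distinct, so no two queens attack.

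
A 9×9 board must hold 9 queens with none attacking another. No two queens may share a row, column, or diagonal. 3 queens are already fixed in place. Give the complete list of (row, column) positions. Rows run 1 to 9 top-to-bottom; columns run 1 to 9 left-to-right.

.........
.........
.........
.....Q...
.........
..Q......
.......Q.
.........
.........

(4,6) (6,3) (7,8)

(1,7) (2,5) (3,1) (4,6) (5,9) (6,3) (7,8) (8,4) (9,2)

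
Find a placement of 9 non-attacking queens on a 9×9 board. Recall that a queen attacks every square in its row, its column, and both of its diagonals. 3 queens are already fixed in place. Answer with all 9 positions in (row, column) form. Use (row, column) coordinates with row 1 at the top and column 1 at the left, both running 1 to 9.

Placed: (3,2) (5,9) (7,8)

(1,1) (2,5) (3,2) (4,6) (5,9) (6,3) (7,8) (8,4) (9,7)

Row 1: attacked by (3,2)→{2,4}; (5,9)→{5,9}; (7,8)→{2,8}. Safe: 1, 3, 6, 7. Place at column 1.
Row 2: attacked by (1,1)→{1,2}; (3,2)→{1,2,3}; (5,9)→{6,9}; (7,8)→{3,8}. Safe: 4, 5, 7. Place at column 5.
Row 4: attacked by (1,1)→{1,4}; (2,5)→{3,5,7}; (3,2)→{1,2,3}; (5,9)→{8,9}; (7,8)→{5,8}. Safe: 6. Place at column 6.
Row 6: attacked by (1,1)→{1,6}; (2,5)→{1,5,9}; (3,2)→{2,5}; (4,6)→{4,6,8}; (5,9)→{8,9}; (7,8)→{7,8,9}. Safe: 3. Place at column 3.
Row 8: attacked by (1,1)→{1,8}; (2,5)→{5}; (3,2)→{2,7}; (4,6)→{2,6}; (5,9)→{6,9}; (6,3)→{1,3,5}; (7,8)→{7,8,9}. Safe: 4. Place at column 4.
Row 9: attacked by (1,1)→{1,9}; (2,5)→{5}; (3,2)→{2,8}; (4,6)→{1,6}; (5,9)→{5,9}; (6,3)→{3,6}; (7,8)→{6,8}; (8,4)→{3,4,5}. Safe: 7. Place at column 7.
Columns [1, 5, 2, 6, 9, 3, 8, 4, 7], r−c [0, -3, 1, -2, -4, 3, -1, 4, 2], r+c [2, 7, 5, 10, 14, 9, 15, 12, 16] are all distinct, so no two queens attack.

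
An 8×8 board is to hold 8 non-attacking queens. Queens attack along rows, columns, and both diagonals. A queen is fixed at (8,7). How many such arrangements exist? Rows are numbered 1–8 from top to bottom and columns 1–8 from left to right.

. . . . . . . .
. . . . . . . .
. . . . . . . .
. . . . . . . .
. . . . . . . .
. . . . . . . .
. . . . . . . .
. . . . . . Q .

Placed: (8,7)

8

Branch on row 1: col 1 → 0; col 2 → 0; col 3 → 0; col 4 → 3; col 5 → 3; col 6 → 2; col 8 → 0.
Sum: 0 + 0 + 0 + 3 + 3 + 2 + 0 = 8.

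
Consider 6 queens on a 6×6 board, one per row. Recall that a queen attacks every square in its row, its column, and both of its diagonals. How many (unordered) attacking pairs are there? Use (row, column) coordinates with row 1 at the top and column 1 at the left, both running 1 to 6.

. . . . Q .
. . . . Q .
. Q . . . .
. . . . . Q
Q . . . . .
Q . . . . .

Same column: (1,5)–(2,5) (column 5); (5,1)–(6,1) (column 1).
Same diagonal: (1,5)–(5,1) (|1−5| = |5−1| = 4); (2,5)–(6,1) (|2−6| = |5−1| = 4).
Total attacking pairs: 4.

4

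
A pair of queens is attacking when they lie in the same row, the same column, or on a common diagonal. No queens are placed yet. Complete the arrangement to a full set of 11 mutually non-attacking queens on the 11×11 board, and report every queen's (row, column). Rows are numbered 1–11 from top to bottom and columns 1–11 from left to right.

(1,11) (2,5) (3,8) (4,2) (5,4) (6,10) (7,1) (8,9) (9,6) (10,3) (11,7)

Row 1: Safe: 1, 2, 3, 4, 5, 6, 7, 8, 9, 10, 11. Place at column 11.
Row 2: attacked by (1,11)→{10,11}. Safe: 1, 2, 3, 4, 5, 6, 7, 8, 9. Place at column 5.
Row 3: attacked by (1,11)→{9,11}; (2,5)→{4,5,6}. Safe: 1, 2, 3, 7, 8, 10. Place at column 8.
Row 4: attacked by (1,11)→{8,11}; (2,5)→{3,5,7}; (3,8)→{7,8,9}. Safe: 1, 2, 4, 6, 10. Place at column 2.
Row 5: attacked by (1,11)→{7,11}; (2,5)→{2,5,8}; (3,8)→{6,8,10}; (4,2)→{1,2,3}. Safe: 4, 9. Place at column 4.
Row 6: attacked by (1,11)→{6,11}; (2,5)→{1,5,9}; (3,8)→{5,8,11}; (4,2)→{2,4}; (5,4)→{3,4,5}. Safe: 7, 10. Place at column 10.
Row 7: attacked by (1,11)→{5,11}; (2,5)→{5,10}; (3,8)→{4,8}; (4,2)→{2,5}; (5,4)→{2,4,6}; (6,10)→{9,10,11}. Safe: 1, 3, 7. Place at column 1.
Row 8: attacked by (1,11)→{4,11}; (2,5)→{5,11}; (3,8)→{3,8}; (4,2)→{2,6}; (5,4)→{1,4,7}; (6,10)→{8,10}; (7,1)→{1,2}. Safe: 9. Place at column 9.
Row 9: attacked by (1,11)→{3,11}; (2,5)→{5}; (3,8)→{2,8}; (4,2)→{2,7}; (5,4)→{4,8}; (6,10)→{7,10}; (7,1)→{1,3}; (8,9)→{8,9,10}. Safe: 6. Place at column 6.
Row 10: attacked by (1,11)→{2,11}; (2,5)→{5}; (3,8)→{1,8}; (4,2)→{2,8}; (5,4)→{4,9}; (6,10)→{6,10}; (7,1)→{1,4}; (8,9)→{7,9,11}; (9,6)→{5,6,7}. Safe: 3. Place at column 3.
Row 11: attacked by (1,11)→{1,11}; (2,5)→{5}; (3,8)→{8}; (4,2)→{2,9}; (5,4)→{4,10}; (6,10)→{5,10}; (7,1)→{1,5}; (8,9)→{6,9}; (9,6)→{4,6,8}; (10,3)→{2,3,4}. Safe: 7. Place at column 7.
Columns [11, 5, 8, 2, 4, 10, 1, 9, 6, 3, 7], r−c [-10, -3, -5, 2, 1, -4, 6, -1, 3, 7, 4], r+c [12, 7, 11, 6, 9, 16, 8, 17, 15, 13, 18] are all distinct, so no two queens attack.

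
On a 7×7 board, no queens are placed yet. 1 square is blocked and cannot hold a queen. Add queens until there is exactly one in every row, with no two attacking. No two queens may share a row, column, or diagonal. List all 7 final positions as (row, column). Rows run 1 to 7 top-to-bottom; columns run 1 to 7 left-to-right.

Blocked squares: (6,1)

(1,1) (2,3) (3,5) (4,7) (5,2) (6,4) (7,6)

Row 1: Safe: 1, 2, 3, 4, 5, 6, 7. Place at column 1.
Row 2: attacked by (1,1)→{1,2}. Safe: 3, 4, 5, 6, 7. Place at column 3.
Row 3: attacked by (1,1)→{1,3}; (2,3)→{2,3,4}. Safe: 5, 6, 7. Place at column 5.
Row 4: attacked by (1,1)→{1,4}; (2,3)→{1,3,5}; (3,5)→{4,5,6}. Safe: 2, 7. Place at column 7.
Row 5: attacked by (1,1)→{1,5}; (2,3)→{3,6}; (3,5)→{3,5,7}; (4,7)→{6,7}. Safe: 2, 4. Place at column 2.
Row 6: attacked by (1,1)→{1,6}; (2,3)→{3,7}; (3,5)→{2,5}; (4,7)→{5,7}; (5,2)→{1,2,3}. Blocked: 1. Safe: 4. Place at column 4.
Row 7: attacked by (1,1)→{1,7}; (2,3)→{3}; (3,5)→{1,5}; (4,7)→{4,7}; (5,2)→{2,4}; (6,4)→{3,4,5}. Safe: 6. Place at column 6.
Columns [1, 3, 5, 7, 2, 4, 6], r−c [0, -1, -2, -3, 3, 2, 1], r+c [2, 5, 8, 11, 7, 10, 13] are all distinct, so no two queens attack.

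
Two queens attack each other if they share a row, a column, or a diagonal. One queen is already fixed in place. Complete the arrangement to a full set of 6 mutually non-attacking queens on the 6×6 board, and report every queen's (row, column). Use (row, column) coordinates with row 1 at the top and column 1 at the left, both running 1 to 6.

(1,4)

(1,4) (2,1) (3,5) (4,2) (5,6) (6,3)

Row 2: attacked by (1,4)→{3,4,5}. Safe: 1, 2, 6. Place at column 1.
Row 3: attacked by (1,4)→{2,4,6}; (2,1)→{1,2}. Safe: 3, 5. Place at column 5.
Row 4: attacked by (1,4)→{1,4}; (2,1)→{1,3}; (3,5)→{4,5,6}. Safe: 2. Place at column 2.
Row 5: attacked by (1,4)→{4}; (2,1)→{1,4}; (3,5)→{3,5}; (4,2)→{1,2,3}. Safe: 6. Place at column 6.
Row 6: attacked by (1,4)→{4}; (2,1)→{1,5}; (3,5)→{2,5}; (4,2)→{2,4}; (5,6)→{5,6}. Safe: 3. Place at column 3.
Columns [4, 1, 5, 2, 6, 3], r−c [-3, 1, -2, 2, -1, 3], r+c [5, 3, 8, 6, 11, 9] are all distinct, so no two queens attack.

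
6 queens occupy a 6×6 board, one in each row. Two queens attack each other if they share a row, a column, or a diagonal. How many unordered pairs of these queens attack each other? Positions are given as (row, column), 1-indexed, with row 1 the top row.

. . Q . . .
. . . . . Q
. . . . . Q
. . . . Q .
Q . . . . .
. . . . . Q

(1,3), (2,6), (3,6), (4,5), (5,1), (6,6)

Same column: (2,6)–(3,6) (column 6); (2,6)–(6,6) (column 6); (3,6)–(6,6) (column 6).
Same diagonal: (3,6)–(4,5) (|3−4| = |6−5| = 1).
Total attacking pairs: 4.

4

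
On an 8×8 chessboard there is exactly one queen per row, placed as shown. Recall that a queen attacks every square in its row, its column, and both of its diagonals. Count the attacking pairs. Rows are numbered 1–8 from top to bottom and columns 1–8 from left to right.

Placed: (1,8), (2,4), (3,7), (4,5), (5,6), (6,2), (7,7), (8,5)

4

Same column: (3,7)–(7,7) (column 7); (4,5)–(8,5) (column 5).
Same diagonal: (1,8)–(4,5) (|1−4| = |8−5| = 3); (4,5)–(5,6) (|4−5| = |5−6| = 1).
Total attacking pairs: 4.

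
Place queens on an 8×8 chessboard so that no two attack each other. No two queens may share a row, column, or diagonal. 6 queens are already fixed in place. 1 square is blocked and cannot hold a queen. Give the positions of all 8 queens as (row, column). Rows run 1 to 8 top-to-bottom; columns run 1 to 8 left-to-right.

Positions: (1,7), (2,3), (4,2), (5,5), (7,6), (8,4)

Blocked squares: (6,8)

(1,7) (2,3) (3,8) (4,2) (5,5) (6,1) (7,6) (8,4)

Row 3: attacked by (1,7)→{5,7}; (2,3)→{2,3,4}; (4,2)→{1,2,3}; (5,5)→{3,5,7}; (7,6)→{2,6}; (8,4)→{4}. Safe: 8. Place at column 8.
Row 6: attacked by (1,7)→{2,7}; (2,3)→{3,7}; (3,8)→{5,8}; (4,2)→{2,4}; (5,5)→{4,5,6}; (7,6)→{5,6,7}; (8,4)→{2,4,6}. Blocked: 8. Safe: 1. Place at column 1.
Columns [7, 3, 8, 2, 5, 1, 6, 4], r−c [-6, -1, -5, 2, 0, 5, 1, 4], r+c [8, 5, 11, 6, 10, 7, 13, 12] are all distinct, so no two queens attack.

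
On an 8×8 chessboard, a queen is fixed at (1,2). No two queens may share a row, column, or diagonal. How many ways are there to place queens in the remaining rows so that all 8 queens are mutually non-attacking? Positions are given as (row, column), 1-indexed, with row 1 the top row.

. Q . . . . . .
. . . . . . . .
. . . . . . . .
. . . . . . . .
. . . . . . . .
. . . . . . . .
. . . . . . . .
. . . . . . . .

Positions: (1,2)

8

Branch on row 2: col 4 → 1; col 5 → 2; col 6 → 2; col 7 → 2; col 8 → 1.
Sum: 1 + 2 + 2 + 2 + 1 = 8.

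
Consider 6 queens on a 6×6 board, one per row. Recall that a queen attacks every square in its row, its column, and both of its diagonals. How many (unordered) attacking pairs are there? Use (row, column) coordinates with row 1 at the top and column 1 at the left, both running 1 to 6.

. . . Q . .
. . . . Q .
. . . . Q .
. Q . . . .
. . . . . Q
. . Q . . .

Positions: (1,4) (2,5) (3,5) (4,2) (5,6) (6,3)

2

Same column: (2,5)–(3,5) (column 5).
Same diagonal: (1,4)–(2,5) (|1−2| = |4−5| = 1).
Total attacking pairs: 2.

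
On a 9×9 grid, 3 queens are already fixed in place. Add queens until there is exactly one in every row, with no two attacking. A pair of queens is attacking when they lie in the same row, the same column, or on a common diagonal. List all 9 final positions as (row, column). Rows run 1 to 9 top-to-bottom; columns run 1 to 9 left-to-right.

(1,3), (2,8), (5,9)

Row 3: attacked by (1,3)→{1,3,5}; (2,8)→{7,8,9}; (5,9)→{7,9}. Safe: 2, 4, 6. Place at column 2.
Row 4: attacked by (1,3)→{3,6}; (2,8)→{6,8}; (3,2)→{1,2,3}; (5,9)→{8,9}. Safe: 4, 5, 7. Place at column 4.
Row 6: attacked by (1,3)→{3,8}; (2,8)→{4,8}; (3,2)→{2,5}; (4,4)→{2,4,6}; (5,9)→{8,9}. Safe: 1, 7. Place at column 7.
Row 7: attacked by (1,3)→{3,9}; (2,8)→{3,8}; (3,2)→{2,6}; (4,4)→{1,4,7}; (5,9)→{7,9}; (6,7)→{6,7,8}. Safe: 5. Place at column 5.
Row 8: attacked by (1,3)→{3}; (2,8)→{2,8}; (3,2)→{2,7}; (4,4)→{4,8}; (5,9)→{6,9}; (6,7)→{5,7,9}; (7,5)→{4,5,6}. Safe: 1. Place at column 1.
Row 9: attacked by (1,3)→{3}; (2,8)→{1,8}; (3,2)→{2,8}; (4,4)→{4,9}; (5,9)→{5,9}; (6,7)→{4,7}; (7,5)→{3,5,7}; (8,1)→{1,2}. Safe: 6. Place at column 6.
Columns [3, 8, 2, 4, 9, 7, 5, 1, 6], r−c [-2, -6, 1, 0, -4, -1, 2, 7, 3], r+c [4, 10, 5, 8, 14, 13, 12, 9, 15] are all distinct, so no two queens attack.

(1,3) (2,8) (3,2) (4,4) (5,9) (6,7) (7,5) (8,1) (9,6)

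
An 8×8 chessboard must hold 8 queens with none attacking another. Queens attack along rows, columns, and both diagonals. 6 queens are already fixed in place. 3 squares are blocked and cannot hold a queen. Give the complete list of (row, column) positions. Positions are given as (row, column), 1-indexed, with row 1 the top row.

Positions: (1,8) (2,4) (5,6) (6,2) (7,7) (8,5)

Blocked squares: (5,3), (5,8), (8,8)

(1,8) (2,4) (3,1) (4,3) (5,6) (6,2) (7,7) (8,5)

Row 3: attacked by (1,8)→{6,8}; (2,4)→{3,4,5}; (5,6)→{4,6,8}; (6,2)→{2,5}; (7,7)→{3,7}; (8,5)→{5}. Safe: 1. Place at column 1.
Row 4: attacked by (1,8)→{5,8}; (2,4)→{2,4,6}; (3,1)→{1,2}; (5,6)→{5,6,7}; (6,2)→{2,4}; (7,7)→{4,7}; (8,5)→{1,5}. Safe: 3. Place at column 3.
Columns [8, 4, 1, 3, 6, 2, 7, 5], r−c [-7, -2, 2, 1, -1, 4, 0, 3], r+c [9, 6, 4, 7, 11, 8, 14, 13] are all distinct, so no two queens attack.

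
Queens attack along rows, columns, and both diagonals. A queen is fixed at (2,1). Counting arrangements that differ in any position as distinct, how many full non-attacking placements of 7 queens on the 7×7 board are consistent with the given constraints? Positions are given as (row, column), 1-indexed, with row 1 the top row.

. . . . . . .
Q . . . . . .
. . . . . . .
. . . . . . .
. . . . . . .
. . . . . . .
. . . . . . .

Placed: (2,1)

Branch on row 1: col 3 → 2; col 4 → 2; col 5 → 2; col 6 → 1; col 7 → 0.
Sum: 2 + 2 + 2 + 1 + 0 = 7.

7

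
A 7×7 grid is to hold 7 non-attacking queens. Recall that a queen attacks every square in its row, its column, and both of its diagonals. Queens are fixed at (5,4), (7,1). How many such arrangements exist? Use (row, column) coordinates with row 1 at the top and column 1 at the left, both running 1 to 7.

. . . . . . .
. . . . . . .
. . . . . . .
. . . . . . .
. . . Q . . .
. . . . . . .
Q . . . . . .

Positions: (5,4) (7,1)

1

Branch on row 1: col 2 → 0; col 3 → 1; col 5 → 0; col 6 → 0.
Sum: 0 + 1 + 0 + 0 = 1.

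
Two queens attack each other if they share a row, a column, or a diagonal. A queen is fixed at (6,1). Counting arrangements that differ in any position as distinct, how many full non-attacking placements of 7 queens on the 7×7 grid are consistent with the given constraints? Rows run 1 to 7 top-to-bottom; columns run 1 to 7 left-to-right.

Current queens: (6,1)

Branch on row 1: col 2 → 1; col 3 → 1; col 4 → 2; col 5 → 2; col 7 → 1.
Sum: 1 + 1 + 2 + 2 + 1 = 7.

7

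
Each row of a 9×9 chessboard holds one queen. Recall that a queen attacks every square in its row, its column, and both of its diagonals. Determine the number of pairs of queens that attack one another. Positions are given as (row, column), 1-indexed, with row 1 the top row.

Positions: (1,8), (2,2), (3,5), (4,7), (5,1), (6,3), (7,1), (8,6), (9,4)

3

Same column: (5,1)–(7,1) (column 1).
Same diagonal: (1,8)–(6,3) (|1−6| = |8−3| = 5); (3,5)–(7,1) (|3−7| = |5−1| = 4).
Total attacking pairs: 3.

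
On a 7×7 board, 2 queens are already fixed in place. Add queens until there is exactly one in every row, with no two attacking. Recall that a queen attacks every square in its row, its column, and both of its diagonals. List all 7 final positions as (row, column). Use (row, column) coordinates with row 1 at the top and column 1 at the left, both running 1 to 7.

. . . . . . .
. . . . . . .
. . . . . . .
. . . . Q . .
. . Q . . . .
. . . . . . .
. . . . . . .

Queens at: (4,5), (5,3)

(1,4) (2,2) (3,7) (4,5) (5,3) (6,1) (7,6)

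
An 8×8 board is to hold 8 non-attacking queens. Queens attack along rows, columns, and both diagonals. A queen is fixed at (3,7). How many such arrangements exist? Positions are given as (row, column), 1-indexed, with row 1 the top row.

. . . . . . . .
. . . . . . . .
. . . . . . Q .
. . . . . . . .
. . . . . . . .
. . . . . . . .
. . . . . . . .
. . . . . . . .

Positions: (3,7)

14

Branch on row 1: col 1 → 0; col 2 → 2; col 3 → 2; col 4 → 3; col 6 → 7; col 8 → 0.
Sum: 0 + 2 + 2 + 3 + 7 + 0 = 14.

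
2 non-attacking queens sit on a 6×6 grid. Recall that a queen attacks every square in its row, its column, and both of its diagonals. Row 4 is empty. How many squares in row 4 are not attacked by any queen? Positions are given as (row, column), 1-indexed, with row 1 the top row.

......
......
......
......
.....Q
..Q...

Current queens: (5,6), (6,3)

(5,6) attacks row 4 at column 6 and diagonals 5.
(6,3) attacks row 4 at column 3 and diagonals 1, 5.
Attacked columns: {1, 3, 5, 6}. Safe: {2, 4}.

2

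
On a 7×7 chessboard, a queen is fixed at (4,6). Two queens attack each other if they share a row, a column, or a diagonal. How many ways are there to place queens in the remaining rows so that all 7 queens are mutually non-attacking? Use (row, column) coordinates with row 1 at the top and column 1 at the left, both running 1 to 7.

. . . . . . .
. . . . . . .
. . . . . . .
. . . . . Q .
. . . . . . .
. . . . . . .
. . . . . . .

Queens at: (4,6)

6

Branch on row 1: col 1 → 1; col 2 → 0; col 4 → 2; col 5 → 2; col 7 → 1.
Sum: 1 + 0 + 2 + 2 + 1 = 6.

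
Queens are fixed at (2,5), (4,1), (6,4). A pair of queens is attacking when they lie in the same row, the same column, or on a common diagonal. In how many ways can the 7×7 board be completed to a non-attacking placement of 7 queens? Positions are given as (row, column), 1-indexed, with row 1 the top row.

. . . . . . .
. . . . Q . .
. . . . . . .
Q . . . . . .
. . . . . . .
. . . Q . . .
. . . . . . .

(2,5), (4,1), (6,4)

Branch on row 1: col 2 → 1; col 3 → 0; col 7 → 1.
Sum: 1 + 0 + 1 = 2.

2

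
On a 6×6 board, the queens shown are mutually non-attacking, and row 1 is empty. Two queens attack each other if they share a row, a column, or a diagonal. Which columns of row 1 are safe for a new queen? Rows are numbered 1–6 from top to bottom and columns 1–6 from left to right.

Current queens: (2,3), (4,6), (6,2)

(2,3) attacks row 1 at column 3 and diagonals 2, 4.
(4,6) attacks row 1 at column 6 and diagonals 3.
(6,2) attacks row 1 at column 2.
Attacked columns: {2, 3, 4, 6}. Safe: {1, 5}.

columns 1, 5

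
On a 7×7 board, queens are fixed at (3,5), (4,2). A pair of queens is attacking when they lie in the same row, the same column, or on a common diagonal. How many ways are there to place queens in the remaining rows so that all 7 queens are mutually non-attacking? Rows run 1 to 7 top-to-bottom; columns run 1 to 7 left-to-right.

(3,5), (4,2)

2

Branch on row 1: col 1 → 0; col 4 → 2; col 6 → 0.
Sum: 0 + 2 + 0 = 2.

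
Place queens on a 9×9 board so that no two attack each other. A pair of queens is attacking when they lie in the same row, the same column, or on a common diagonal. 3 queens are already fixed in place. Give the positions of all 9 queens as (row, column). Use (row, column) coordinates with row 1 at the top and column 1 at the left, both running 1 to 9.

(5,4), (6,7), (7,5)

Row 1: attacked by (5,4)→{4,8}; (6,7)→{2,7}; (7,5)→{5}. Safe: 1, 3, 6, 9. Place at column 3.
Row 2: attacked by (1,3)→{2,3,4}; (5,4)→{1,4,7}; (6,7)→{3,7}; (7,5)→{5}. Safe: 6, 8, 9. Place at column 6.
Row 3: attacked by (1,3)→{1,3,5}; (2,6)→{5,6,7}; (5,4)→{2,4,6}; (6,7)→{4,7}; (7,5)→{1,5,9}. Safe: 8. Place at column 8.
Row 4: attacked by (1,3)→{3,6}; (2,6)→{4,6,8}; (3,8)→{7,8,9}; (5,4)→{3,4,5}; (6,7)→{5,7,9}; (7,5)→{2,5,8}. Safe: 1. Place at column 1.
Row 8: attacked by (1,3)→{3}; (2,6)→{6}; (3,8)→{3,8}; (4,1)→{1,5}; (5,4)→{1,4,7}; (6,7)→{5,7,9}; (7,5)→{4,5,6}. Safe: 2. Place at column 2.
Row 9: attacked by (1,3)→{3}; (2,6)→{6}; (3,8)→{2,8}; (4,1)→{1,6}; (5,4)→{4,8}; (6,7)→{4,7}; (7,5)→{3,5,7}; (8,2)→{1,2,3}. Safe: 9. Place at column 9.
Columns [3, 6, 8, 1, 4, 7, 5, 2, 9], r−c [-2, -4, -5, 3, 1, -1, 2, 6, 0], r+c [4, 8, 11, 5, 9, 13, 12, 10, 18] are all distinct, so no two queens attack.

(1,3) (2,6) (3,8) (4,1) (5,4) (6,7) (7,5) (8,2) (9,9)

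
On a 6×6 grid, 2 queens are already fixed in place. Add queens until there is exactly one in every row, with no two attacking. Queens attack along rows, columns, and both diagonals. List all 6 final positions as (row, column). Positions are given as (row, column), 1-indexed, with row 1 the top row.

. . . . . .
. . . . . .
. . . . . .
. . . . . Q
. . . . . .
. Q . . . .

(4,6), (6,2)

Row 1: attacked by (4,6)→{3,6}; (6,2)→{2}. Safe: 1, 4, 5. Place at column 5.
Row 2: attacked by (1,5)→{4,5,6}; (4,6)→{4,6}; (6,2)→{2,6}. Safe: 1, 3. Place at column 3.
Row 3: attacked by (1,5)→{3,5}; (2,3)→{2,3,4}; (4,6)→{5,6}; (6,2)→{2,5}. Safe: 1. Place at column 1.
Row 5: attacked by (1,5)→{1,5}; (2,3)→{3,6}; (3,1)→{1,3}; (4,6)→{5,6}; (6,2)→{1,2,3}. Safe: 4. Place at column 4.
Columns [5, 3, 1, 6, 4, 2], r−c [-4, -1, 2, -2, 1, 4], r+c [6, 5, 4, 10, 9, 8] are all distinct, so no two queens attack.

(1,5) (2,3) (3,1) (4,6) (5,4) (6,2)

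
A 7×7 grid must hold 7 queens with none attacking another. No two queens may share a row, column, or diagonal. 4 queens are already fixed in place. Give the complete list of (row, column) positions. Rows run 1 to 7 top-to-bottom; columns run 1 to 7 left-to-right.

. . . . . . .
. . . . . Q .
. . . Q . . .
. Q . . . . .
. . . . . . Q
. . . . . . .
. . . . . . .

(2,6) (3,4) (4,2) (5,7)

(1,1) (2,6) (3,4) (4,2) (5,7) (6,5) (7,3)

Row 1: attacked by (2,6)→{5,6,7}; (3,4)→{2,4,6}; (4,2)→{2,5}; (5,7)→{3,7}. Safe: 1. Place at column 1.
Row 6: attacked by (1,1)→{1,6}; (2,6)→{2,6}; (3,4)→{1,4,7}; (4,2)→{2,4}; (5,7)→{6,7}. Safe: 3, 5. Place at column 5.
Row 7: attacked by (1,1)→{1,7}; (2,6)→{1,6}; (3,4)→{4}; (4,2)→{2,5}; (5,7)→{5,7}; (6,5)→{4,5,6}. Safe: 3. Place at column 3.
Columns [1, 6, 4, 2, 7, 5, 3], r−c [0, -4, -1, 2, -2, 1, 4], r+c [2, 8, 7, 6, 12, 11, 10] are all distinct, so no two queens attack.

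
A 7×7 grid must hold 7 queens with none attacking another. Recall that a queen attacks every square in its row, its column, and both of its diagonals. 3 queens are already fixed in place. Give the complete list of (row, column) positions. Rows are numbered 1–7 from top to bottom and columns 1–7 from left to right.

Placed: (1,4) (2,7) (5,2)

(1,4) (2,7) (3,3) (4,6) (5,2) (6,5) (7,1)

Row 3: attacked by (1,4)→{2,4,6}; (2,7)→{6,7}; (5,2)→{2,4}. Safe: 1, 3, 5. Place at column 3.
Row 4: attacked by (1,4)→{1,4,7}; (2,7)→{5,7}; (3,3)→{2,3,4}; (5,2)→{1,2,3}. Safe: 6. Place at column 6.
Row 6: attacked by (1,4)→{4}; (2,7)→{3,7}; (3,3)→{3,6}; (4,6)→{4,6}; (5,2)→{1,2,3}. Safe: 5. Place at column 5.
Row 7: attacked by (1,4)→{4}; (2,7)→{2,7}; (3,3)→{3,7}; (4,6)→{3,6}; (5,2)→{2,4}; (6,5)→{4,5,6}. Safe: 1. Place at column 1.
Columns [4, 7, 3, 6, 2, 5, 1], r−c [-3, -5, 0, -2, 3, 1, 6], r+c [5, 9, 6, 10, 7, 11, 8] are all distinct, so no two queens attack.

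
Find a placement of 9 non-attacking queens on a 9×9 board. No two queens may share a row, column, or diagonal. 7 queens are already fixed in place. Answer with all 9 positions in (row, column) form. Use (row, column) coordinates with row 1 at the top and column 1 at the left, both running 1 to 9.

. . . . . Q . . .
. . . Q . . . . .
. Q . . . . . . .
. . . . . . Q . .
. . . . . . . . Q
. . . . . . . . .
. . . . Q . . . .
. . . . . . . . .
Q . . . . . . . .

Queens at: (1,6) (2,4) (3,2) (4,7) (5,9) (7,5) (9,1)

(1,6) (2,4) (3,2) (4,7) (5,9) (6,3) (7,5) (8,8) (9,1)

Row 6: attacked by (1,6)→{1,6}; (2,4)→{4,8}; (3,2)→{2,5}; (4,7)→{5,7,9}; (5,9)→{8,9}; (7,5)→{4,5,6}; (9,1)→{1,4}. Safe: 3. Place at column 3.
Row 8: attacked by (1,6)→{6}; (2,4)→{4}; (3,2)→{2,7}; (4,7)→{3,7}; (5,9)→{6,9}; (6,3)→{1,3,5}; (7,5)→{4,5,6}; (9,1)→{1,2}. Safe: 8. Place at column 8.
Columns [6, 4, 2, 7, 9, 3, 5, 8, 1], r−c [-5, -2, 1, -3, -4, 3, 2, 0, 8], r+c [7, 6, 5, 11, 14, 9, 12, 16, 10] are all distinct, so no two queens attack.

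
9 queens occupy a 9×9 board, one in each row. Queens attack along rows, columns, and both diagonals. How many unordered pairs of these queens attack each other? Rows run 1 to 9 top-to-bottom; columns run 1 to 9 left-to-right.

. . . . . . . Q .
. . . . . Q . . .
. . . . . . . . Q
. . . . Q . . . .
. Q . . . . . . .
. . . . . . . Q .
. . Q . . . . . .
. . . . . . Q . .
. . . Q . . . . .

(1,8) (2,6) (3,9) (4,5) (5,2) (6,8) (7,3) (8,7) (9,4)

2

Same column: (1,8)–(6,8) (column 8).
Same diagonal: (1,8)–(4,5) (|1−4| = |8−5| = 3).
Total attacking pairs: 2.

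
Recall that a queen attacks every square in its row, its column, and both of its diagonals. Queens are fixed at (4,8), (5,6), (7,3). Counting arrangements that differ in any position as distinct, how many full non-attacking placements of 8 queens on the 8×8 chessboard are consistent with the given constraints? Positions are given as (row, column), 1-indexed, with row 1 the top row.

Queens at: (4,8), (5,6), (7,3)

Branch on row 1: col 1 → 0; col 4 → 1; col 7 → 1.
Sum: 0 + 1 + 1 = 2.

2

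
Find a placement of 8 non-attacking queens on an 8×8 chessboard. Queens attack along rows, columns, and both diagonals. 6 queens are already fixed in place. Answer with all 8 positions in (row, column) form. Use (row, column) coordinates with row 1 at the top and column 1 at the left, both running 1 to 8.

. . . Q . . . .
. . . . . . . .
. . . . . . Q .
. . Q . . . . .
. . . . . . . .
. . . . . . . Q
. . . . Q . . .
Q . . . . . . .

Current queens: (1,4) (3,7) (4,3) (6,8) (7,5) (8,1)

(1,4) (2,2) (3,7) (4,3) (5,6) (6,8) (7,5) (8,1)

Row 2: attacked by (1,4)→{3,4,5}; (3,7)→{6,7,8}; (4,3)→{1,3,5}; (6,8)→{4,8}; (7,5)→{5}; (8,1)→{1,7}. Safe: 2. Place at column 2.
Row 5: attacked by (1,4)→{4,8}; (2,2)→{2,5}; (3,7)→{5,7}; (4,3)→{2,3,4}; (6,8)→{7,8}; (7,5)→{3,5,7}; (8,1)→{1,4}. Safe: 6. Place at column 6.
Columns [4, 2, 7, 3, 6, 8, 5, 1], r−c [-3, 0, -4, 1, -1, -2, 2, 7], r+c [5, 4, 10, 7, 11, 14, 12, 9] are all distinct, so no two queens attack.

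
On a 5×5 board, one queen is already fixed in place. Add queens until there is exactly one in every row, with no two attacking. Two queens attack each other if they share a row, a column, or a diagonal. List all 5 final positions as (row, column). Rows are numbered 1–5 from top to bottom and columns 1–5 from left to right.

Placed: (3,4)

Row 1: attacked by (3,4)→{2,4}. Safe: 1, 3, 5. Place at column 3.
Row 2: attacked by (1,3)→{2,3,4}; (3,4)→{3,4,5}. Safe: 1. Place at column 1.
Row 4: attacked by (1,3)→{3}; (2,1)→{1,3}; (3,4)→{3,4,5}. Safe: 2. Place at column 2.
Row 5: attacked by (1,3)→{3}; (2,1)→{1,4}; (3,4)→{2,4}; (4,2)→{1,2,3}. Safe: 5. Place at column 5.
Columns [3, 1, 4, 2, 5], r−c [-2, 1, -1, 2, 0], r+c [4, 3, 7, 6, 10] are all distinct, so no two queens attack.

(1,3) (2,1) (3,4) (4,2) (5,5)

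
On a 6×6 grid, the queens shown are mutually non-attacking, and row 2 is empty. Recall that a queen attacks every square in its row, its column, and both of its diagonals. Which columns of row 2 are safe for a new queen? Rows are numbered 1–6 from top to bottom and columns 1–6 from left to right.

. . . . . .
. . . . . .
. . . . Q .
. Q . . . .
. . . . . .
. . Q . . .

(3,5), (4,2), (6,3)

columns 1

(3,5) attacks row 2 at column 5 and diagonals 4, 6.
(4,2) attacks row 2 at column 2 and diagonals 4.
(6,3) attacks row 2 at column 3.
Attacked columns: {2, 3, 4, 5, 6}. Safe: {1}.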